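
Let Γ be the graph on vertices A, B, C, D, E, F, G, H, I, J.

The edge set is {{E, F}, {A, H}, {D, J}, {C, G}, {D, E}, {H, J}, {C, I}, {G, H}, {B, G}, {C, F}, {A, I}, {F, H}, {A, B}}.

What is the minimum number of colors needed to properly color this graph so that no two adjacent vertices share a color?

The cycle D-J-H-F-E-D has odd length 5, so it cannot be 2-colored; at least 3 colors are needed.
3 colors suffice: color 1 → {B, C, E, H}; color 2 → {A, D, F, G}; color 3 → {I, J}. No two adjacent vertices share a color.

3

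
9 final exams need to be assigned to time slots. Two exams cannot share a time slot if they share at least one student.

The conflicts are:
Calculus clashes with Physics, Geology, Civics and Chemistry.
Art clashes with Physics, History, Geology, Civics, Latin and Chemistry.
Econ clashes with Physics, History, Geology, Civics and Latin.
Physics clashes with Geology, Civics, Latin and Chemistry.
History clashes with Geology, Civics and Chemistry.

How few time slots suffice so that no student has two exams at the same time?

3

Calculus, Physics, Geology all conflict with each other, so at least 3 time slots are needed.
3 time slots suffice: Calculus=2, Art=2, Econ=2, Physics=1, History=1, Geology=3, Civics=3, Latin=3, Chemistry=3. Every pair that conflicts lands in different time slots.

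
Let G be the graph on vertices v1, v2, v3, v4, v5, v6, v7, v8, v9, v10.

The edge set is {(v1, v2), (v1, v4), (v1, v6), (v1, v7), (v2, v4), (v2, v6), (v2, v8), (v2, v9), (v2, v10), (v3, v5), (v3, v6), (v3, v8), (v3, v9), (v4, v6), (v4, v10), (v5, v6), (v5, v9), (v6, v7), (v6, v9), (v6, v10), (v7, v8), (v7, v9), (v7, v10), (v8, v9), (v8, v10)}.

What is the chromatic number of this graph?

v3, v5, v6, v9 are mutually adjacent (a clique of size 4), so at least 4 colors are needed.
One proper 4-coloring: v1=blue, v2=green, v3=green, v4=yellow, v5=yellow, v6=red, v7=green, v8=red, v9=blue, v10=blue. Each edge has distinct colors on its endpoints.

4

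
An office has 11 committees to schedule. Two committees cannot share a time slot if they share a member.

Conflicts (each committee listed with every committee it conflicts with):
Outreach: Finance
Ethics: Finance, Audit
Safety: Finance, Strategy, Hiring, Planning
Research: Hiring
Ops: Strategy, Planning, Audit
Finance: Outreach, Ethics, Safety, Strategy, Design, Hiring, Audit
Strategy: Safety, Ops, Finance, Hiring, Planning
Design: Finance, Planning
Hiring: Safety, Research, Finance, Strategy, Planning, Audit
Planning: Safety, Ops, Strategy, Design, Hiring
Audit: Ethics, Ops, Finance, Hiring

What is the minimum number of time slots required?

Safety, Finance, Strategy, Hiring all conflict with each other, so at least 4 time slots are needed.
4 time slots suffice: time slot 1 → {Research, Finance, Planning}; time slot 2 → {Outreach, Ethics, Ops, Design, Hiring}; time slot 3 → {Strategy, Audit}; time slot 4 → {Safety}. No two conflicting committees share a time slot.

4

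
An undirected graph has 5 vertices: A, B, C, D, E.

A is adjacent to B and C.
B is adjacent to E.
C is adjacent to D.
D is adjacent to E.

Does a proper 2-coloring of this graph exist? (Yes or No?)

The cycle E-D-C-A-B-E has odd length 5, so it cannot be 2-colored; at least 3 colors are needed.
So 2 colors are not enough.

No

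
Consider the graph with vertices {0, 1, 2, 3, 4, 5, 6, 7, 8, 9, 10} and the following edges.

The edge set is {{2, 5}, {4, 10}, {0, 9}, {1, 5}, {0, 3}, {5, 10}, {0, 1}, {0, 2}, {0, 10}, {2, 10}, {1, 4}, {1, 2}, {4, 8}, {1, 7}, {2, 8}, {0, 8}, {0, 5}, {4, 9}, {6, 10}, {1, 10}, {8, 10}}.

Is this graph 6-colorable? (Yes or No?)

Yes

The chromatic number is 5. 0, 1, 2, 5, 10 are pairwise adjacent (a clique of size 5), so at least 5 colors are needed.
A valid assignment using 5 colors: 0=a, 1=c, 2=d, 3=b, 4=a, 5=e, 6=a, 7=a, 8=c, 9=b, 10=b.
Since 6 ≥ 5, a proper 6-coloring certainly exists.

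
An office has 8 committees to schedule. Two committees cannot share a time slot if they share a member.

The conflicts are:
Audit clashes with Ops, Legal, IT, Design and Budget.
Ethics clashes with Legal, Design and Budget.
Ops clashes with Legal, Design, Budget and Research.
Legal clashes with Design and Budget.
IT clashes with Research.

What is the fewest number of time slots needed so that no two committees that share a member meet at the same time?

Audit, Ops, Legal, Budget pairwise conflict, so at least 4 time slots are needed.
4 time slots suffice: time slot 1 → {Legal, Research}; time slot 2 → {Ethics, Ops, IT}; time slot 3 → {Audit}; time slot 4 → {Design, Budget}. No two conflicting committees share a time slot.

4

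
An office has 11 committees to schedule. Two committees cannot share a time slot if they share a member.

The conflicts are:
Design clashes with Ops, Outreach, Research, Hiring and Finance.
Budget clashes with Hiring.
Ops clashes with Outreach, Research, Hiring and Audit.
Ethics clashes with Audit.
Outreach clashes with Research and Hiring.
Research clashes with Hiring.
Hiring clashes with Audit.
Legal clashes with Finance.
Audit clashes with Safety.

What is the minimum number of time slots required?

Design, Ops, Outreach, Research, Hiring are mutually in conflict, so at least 5 time slots are needed.
Using 5 time slots: Design=2, Budget=2, Ops=3, Ethics=1, Outreach=4, Research=5, Hiring=1, Legal=2, Audit=2, Safety=1, Finance=1. No two conflicting committees share a time slot.

5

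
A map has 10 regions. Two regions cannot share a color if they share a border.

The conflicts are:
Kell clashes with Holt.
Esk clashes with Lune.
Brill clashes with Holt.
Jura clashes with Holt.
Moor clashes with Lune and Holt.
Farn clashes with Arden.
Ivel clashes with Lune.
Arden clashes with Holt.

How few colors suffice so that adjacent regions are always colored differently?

2

Ivel and Lune conflict, so at least 2 colors are needed.
A valid assignment using 2 colors: Kell=2, Esk=2, Brill=2, Jura=2, Moor=2, Farn=1, Ivel=2, Arden=2, Lune=1, Holt=1. Every pair that conflicts lands in different colors.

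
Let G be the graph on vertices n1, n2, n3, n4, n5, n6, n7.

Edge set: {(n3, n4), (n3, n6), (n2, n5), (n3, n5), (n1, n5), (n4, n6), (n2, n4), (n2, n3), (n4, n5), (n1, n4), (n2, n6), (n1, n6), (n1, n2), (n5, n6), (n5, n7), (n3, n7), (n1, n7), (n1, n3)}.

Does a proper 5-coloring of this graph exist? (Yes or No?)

n1, n2, n3, n4, n5, n6 are pairwise adjacent (a clique of size 6), so at least 6 colors are needed.
So 5 colors are not enough.

No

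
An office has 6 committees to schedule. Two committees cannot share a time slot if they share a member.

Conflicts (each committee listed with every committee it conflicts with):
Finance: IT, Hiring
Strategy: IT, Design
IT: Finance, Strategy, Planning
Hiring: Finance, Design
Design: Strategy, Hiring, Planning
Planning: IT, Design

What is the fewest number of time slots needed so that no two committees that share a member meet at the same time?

The cycle IT-Strategy-Design-Hiring-Finance-IT has odd length 5, so it cannot be 2-colored; at least 3 time slots are needed.
3 time slots suffice: Finance=2, Strategy=2, IT=1, Hiring=3, Design=1, Planning=2. Every pair that conflicts lands in different time slots.

3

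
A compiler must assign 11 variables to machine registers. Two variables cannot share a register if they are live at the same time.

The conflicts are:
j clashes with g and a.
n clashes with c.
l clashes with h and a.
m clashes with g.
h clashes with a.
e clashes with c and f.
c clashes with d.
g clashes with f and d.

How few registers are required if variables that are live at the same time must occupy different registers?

l, h, a all conflict with each other, so at least 3 registers are needed.
3 registers suffice: register 1 → {c, g, a}; register 2 → {j, n, l, m, f, d}; register 3 → {h, e}. No two conflicting variables share a register.

3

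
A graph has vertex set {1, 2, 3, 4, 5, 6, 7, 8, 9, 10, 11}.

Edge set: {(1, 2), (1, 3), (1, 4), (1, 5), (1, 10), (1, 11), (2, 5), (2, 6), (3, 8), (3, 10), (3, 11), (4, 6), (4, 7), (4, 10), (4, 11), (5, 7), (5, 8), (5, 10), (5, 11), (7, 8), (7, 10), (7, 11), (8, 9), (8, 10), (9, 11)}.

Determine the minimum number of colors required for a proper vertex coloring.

4

5, 7, 8, 10 are mutually adjacent (a clique of size 4), so at least 4 colors are needed.
4 colors suffice: 1=green, 2=red, 3=blue, 4=blue, 5=blue, 6=green, 7=green, 8=yellow, 9=blue, 10=red, 11=red. Each edge has distinct colors on its endpoints.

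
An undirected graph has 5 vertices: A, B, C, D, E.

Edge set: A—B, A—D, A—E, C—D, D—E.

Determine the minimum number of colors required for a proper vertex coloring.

3

A, D, E form a triangle, so at least 3 colors are needed.
One proper 3-coloring: A=red, B=blue, C=red, D=blue, E=green. Every edge joins two different colors.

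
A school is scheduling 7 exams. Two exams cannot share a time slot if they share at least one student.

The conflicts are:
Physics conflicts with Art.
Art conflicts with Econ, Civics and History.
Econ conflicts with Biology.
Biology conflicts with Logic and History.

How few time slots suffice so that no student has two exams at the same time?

Art and Civics conflict, so at least 2 time slots are needed.
2 time slots suffice: time slot 1 → {Art, Biology}; time slot 2 → {Physics, Econ, Logic, Civics, History}. Each listed conflict is separated.

2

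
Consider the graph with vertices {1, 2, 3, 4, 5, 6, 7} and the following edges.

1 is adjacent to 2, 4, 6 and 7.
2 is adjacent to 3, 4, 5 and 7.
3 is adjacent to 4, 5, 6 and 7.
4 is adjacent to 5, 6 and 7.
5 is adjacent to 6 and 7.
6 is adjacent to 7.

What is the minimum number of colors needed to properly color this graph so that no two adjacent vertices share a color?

3, 4, 5, 6, 7 are pairwise adjacent (a clique of size 5), so at least 5 colors are needed.
5 colors suffice: color a → {7}; color b → {4}; color c → {2, 6}; color d → {1, 5}; color e → {3}. Every edge joins two different colors.

5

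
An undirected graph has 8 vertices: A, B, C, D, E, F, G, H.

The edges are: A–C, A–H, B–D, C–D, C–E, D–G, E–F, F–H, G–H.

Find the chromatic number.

3

The cycle A-H-G-D-C-A has odd length 5, so it cannot be 2-colored; at least 3 colors are needed.
One proper 3-coloring: A=2, B=1, C=1, D=2, E=3, F=2, G=3, H=1. Each edge has distinct colors on its endpoints.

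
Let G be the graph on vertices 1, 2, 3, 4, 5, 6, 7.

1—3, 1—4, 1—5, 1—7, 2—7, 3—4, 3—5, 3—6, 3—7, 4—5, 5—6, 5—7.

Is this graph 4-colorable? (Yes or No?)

Yes

The chromatic number is 4. 1, 3, 5, 7 are mutually adjacent (a clique of size 4), so at least 4 colors are needed.
A valid assignment using 4 colors: 1=d, 2=a, 3=b, 4=c, 5=a, 6=c, 7=c.
That is already a proper 4-coloring.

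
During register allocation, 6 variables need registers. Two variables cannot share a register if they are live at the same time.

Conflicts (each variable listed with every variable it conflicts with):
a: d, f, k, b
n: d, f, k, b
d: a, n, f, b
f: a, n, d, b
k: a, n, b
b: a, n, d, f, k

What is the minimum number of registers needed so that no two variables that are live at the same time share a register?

a, d, f, b are mutually in conflict, so at least 4 registers are needed.
4 registers suffice: register 1 → {b}; register 2 → {a, n}; register 3 → {f, k}; register 4 → {d}. No two conflicting variables share a register.

4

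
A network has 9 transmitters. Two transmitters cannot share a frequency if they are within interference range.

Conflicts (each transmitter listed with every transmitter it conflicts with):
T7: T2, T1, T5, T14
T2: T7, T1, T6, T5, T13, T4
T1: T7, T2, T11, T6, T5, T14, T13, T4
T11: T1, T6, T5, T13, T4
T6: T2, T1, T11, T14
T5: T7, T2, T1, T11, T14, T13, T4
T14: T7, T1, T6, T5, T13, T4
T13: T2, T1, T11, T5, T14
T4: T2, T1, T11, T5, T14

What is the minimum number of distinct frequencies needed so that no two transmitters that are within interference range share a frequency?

4

T7, T1, T5, T14 are mutually in conflict, so at least 4 frequencies are needed.
Using 4 frequencies: T7=4, T2=3, T1=1, T11=3, T6=2, T5=2, T14=3, T13=4, T4=4. Every pair that conflicts lands in different frequencies.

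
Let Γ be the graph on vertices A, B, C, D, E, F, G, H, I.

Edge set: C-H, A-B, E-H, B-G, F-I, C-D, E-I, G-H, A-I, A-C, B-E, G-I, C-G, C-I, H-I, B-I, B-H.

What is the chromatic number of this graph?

4

B, E, H, I are pairwise adjacent (a clique of size 4), so at least 4 colors are needed.
One proper 4-coloring: A=blue, B=green, C=green, D=red, E=yellow, F=blue, G=yellow, H=blue, I=red. Every edge joins two different colors.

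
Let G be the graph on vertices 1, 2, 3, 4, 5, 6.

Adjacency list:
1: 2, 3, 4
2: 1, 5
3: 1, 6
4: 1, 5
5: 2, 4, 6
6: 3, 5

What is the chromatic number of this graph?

3

The cycle 4-5-6-3-1-4 has odd length 5, so it cannot be 2-colored; at least 3 colors are needed.
3 colors suffice: color a → {1, 5}; color b → {2, 4, 6}; color c → {3}. No two adjacent vertices share a color.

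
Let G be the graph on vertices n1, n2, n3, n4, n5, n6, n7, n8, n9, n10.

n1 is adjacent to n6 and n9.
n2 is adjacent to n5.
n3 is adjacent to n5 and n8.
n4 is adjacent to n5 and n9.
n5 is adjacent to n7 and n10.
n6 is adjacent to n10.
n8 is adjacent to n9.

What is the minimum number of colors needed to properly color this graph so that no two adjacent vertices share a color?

3

The cycle n3-n8-n9-n4-n5-n3 has odd length 5, so it cannot be 2-colored; at least 3 colors are needed.
3 colors suffice: color 1 → {n5, n6, n9}; color 2 → {n1, n2, n3, n4, n7, n10}; color 3 → {n8}. No two adjacent vertices share a color.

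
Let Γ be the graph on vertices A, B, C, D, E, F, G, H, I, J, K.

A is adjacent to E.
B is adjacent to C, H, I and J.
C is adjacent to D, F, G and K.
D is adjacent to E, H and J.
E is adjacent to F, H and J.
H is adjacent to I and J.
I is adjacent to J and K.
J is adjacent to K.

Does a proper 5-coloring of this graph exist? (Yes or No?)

Yes

The chromatic number is 4. D, E, H, J are mutually adjacent (a clique of size 4), so at least 4 colors are needed.
A valid assignment using 4 colors: A=1, B=2, C=1, D=4, E=2, F=3, G=2, H=3, I=4, J=1, K=2.
Since 5 ≥ 4, a proper 5-coloring certainly exists.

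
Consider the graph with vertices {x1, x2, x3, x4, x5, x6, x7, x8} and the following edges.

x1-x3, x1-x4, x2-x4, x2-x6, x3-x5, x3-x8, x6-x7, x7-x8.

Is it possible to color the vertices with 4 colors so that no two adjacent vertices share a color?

Yes

The chromatic number is 3. The cycle x7-x6-x2-x4-x1-x3-x8-x7 has odd length 7, so it cannot be 2-colored; at least 3 colors are needed.
3 colors suffice: x1=2, x2=2, x3=1, x4=1, x5=2, x6=3, x7=1, x8=2.
Since 4 ≥ 3, a proper 4-coloring certainly exists.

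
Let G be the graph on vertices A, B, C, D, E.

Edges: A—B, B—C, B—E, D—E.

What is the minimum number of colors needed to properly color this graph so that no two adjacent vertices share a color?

2

B and E are adjacent, so at least 2 colors are needed.
A valid assignment using 2 colors: A=2, B=1, C=2, D=1, E=2. Each edge has distinct colors on its endpoints.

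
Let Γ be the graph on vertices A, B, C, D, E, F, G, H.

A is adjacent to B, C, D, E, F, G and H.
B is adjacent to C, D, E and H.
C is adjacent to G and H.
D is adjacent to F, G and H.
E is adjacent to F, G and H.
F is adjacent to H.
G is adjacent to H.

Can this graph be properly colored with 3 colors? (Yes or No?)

A, D, G, H are mutually adjacent (a clique of size 4), so at least 4 colors are needed.
So 3 colors are not enough.

No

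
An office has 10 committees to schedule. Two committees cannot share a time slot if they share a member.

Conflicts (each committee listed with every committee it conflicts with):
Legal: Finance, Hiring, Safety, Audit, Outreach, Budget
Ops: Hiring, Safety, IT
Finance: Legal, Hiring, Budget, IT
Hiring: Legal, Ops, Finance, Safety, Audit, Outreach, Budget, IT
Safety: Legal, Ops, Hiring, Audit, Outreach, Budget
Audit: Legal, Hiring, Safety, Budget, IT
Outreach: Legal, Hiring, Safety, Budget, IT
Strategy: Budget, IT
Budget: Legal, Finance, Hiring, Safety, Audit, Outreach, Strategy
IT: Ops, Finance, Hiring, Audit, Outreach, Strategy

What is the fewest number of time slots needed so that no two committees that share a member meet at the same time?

Legal, Hiring, Safety, Outreach, Budget pairwise conflict, so at least 5 time slots are needed.
5 time slots suffice: time slot 1 → {Hiring, Strategy}; time slot 2 → {Budget, IT}; time slot 3 → {Finance, Safety}; time slot 4 → {Legal, Ops}; time slot 5 → {Audit, Outreach}. No two conflicting committees share a time slot.

5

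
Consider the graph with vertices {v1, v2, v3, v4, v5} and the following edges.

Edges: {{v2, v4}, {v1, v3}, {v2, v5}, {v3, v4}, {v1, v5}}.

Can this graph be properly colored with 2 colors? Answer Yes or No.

The cycle v5-v1-v3-v4-v2-v5 has odd length 5, so it cannot be 2-colored; at least 3 colors are needed.
So 2 colors are not enough.

No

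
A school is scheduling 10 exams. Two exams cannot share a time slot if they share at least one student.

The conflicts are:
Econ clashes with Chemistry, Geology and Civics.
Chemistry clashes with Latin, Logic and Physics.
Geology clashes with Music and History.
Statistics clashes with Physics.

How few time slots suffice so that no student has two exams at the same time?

2

Econ and Geology conflict, so at least 2 time slots are needed.
2 time slots suffice: time slot 1 → {Chemistry, Geology, Statistics, Civics}; time slot 2 → {Econ, Latin, Logic, Physics, Music, History}. Every pair that conflicts lands in different time slots.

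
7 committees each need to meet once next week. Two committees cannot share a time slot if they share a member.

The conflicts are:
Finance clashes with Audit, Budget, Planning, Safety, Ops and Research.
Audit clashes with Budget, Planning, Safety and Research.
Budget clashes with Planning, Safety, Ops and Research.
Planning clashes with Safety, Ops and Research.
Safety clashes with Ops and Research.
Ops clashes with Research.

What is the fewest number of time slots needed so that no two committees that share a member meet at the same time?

Finance, Budget, Planning, Safety, Ops, Research pairwise conflict, so at least 6 time slots are needed.
6 time slots suffice: time slot 1 → {Budget}; time slot 2 → {Safety}; time slot 3 → {Research}; time slot 4 → {Finance}; time slot 5 → {Planning}; time slot 6 → {Audit, Ops}. Each listed conflict is separated.

6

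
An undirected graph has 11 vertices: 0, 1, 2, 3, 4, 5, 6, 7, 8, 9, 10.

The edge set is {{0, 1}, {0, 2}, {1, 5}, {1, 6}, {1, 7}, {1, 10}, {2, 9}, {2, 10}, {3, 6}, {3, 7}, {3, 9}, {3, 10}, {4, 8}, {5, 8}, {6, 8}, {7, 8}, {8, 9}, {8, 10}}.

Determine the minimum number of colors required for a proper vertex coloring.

0 and 1 are adjacent, so at least 2 colors are needed.
2 colors suffice: 0=blue, 1=red, 2=red, 3=red, 4=blue, 5=blue, 6=blue, 7=blue, 8=red, 9=blue, 10=blue. No two adjacent vertices share a color.

2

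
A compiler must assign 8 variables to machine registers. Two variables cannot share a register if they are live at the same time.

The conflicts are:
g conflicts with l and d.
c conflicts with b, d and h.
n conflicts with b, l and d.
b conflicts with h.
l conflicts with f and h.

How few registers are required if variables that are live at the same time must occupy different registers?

3

c, b, h pairwise conflict, so at least 3 registers are needed.
3 registers suffice: register 1 → {c, l}; register 2 → {g, n, f, h}; register 3 → {b, d}. No two conflicting variables share a register.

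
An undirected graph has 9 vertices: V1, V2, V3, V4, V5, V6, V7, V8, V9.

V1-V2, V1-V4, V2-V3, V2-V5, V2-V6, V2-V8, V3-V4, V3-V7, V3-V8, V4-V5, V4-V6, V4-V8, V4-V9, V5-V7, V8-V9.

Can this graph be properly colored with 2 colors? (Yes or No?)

V2, V3, V8 form a triangle, so at least 3 colors are needed.
So 2 colors are not enough.

No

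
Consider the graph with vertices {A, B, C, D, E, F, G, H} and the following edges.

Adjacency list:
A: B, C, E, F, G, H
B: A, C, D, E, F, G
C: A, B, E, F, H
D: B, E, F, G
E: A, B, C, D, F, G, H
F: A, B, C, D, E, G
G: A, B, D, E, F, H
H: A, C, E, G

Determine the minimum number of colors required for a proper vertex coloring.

A, B, C, E, F form a clique, so at least 5 colors are needed.
5 colors suffice: A=2, B=5, C=4, D=2, E=1, F=3, G=4, H=3. No two adjacent vertices share a color.

5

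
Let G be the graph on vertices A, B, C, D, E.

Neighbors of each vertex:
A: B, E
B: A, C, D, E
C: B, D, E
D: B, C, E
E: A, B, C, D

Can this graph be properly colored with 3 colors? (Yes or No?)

No

B, C, D, E are mutually adjacent (a clique of size 4), so at least 4 colors are needed.
So 3 colors are not enough.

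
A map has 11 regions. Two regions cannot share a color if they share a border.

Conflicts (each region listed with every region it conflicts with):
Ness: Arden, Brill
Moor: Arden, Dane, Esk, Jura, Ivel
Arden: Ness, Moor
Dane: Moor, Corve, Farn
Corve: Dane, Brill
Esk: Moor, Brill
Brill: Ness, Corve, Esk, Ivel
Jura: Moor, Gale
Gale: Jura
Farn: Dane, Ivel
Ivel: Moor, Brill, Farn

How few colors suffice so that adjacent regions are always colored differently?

3

The cycle Corve-Brill-Ivel-Moor-Dane-Corve has odd length 5, so it cannot be 2-colored; at least 3 colors are needed.
3 colors suffice: color 1 → {Moor, Brill, Gale, Farn}; color 2 → {Arden, Dane, Esk, Jura, Ivel}; color 3 → {Ness, Corve}. Each listed conflict is separated.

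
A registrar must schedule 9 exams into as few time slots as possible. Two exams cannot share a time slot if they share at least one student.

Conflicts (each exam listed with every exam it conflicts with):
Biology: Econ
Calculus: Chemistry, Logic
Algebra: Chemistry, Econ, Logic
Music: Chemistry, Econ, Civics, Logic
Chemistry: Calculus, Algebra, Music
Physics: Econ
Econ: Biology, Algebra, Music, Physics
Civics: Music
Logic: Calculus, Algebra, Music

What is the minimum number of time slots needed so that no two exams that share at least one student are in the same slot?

2

Calculus and Chemistry conflict, so at least 2 time slots are needed.
2 time slots suffice: time slot 1 → {Chemistry, Econ, Civics, Logic}; time slot 2 → {Biology, Calculus, Algebra, Music, Physics}. Each listed conflict is separated.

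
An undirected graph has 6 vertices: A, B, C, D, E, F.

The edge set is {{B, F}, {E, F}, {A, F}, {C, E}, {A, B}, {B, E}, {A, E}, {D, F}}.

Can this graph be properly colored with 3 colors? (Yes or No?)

No

A, B, E, F form a clique, so at least 4 colors are needed.
So 3 colors are not enough.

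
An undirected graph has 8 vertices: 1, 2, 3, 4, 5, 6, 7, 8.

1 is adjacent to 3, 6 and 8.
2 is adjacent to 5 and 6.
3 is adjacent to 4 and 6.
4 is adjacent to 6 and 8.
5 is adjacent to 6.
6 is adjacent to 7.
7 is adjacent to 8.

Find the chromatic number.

3

3, 4, 6 are pairwise adjacent, so at least 3 colors are needed.
A valid assignment using 3 colors: 1=b, 2=c, 3=c, 4=b, 5=b, 6=a, 7=b, 8=a. No two adjacent vertices share a color.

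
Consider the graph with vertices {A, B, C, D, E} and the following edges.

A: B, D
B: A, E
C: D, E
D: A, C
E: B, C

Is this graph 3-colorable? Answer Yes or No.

Yes

The chromatic number is 3. The cycle E-B-A-D-C-E has odd length 5, so it cannot be 2-colored; at least 3 colors are needed.
One proper 3-coloring: A=1, B=2, C=1, D=2, E=3.
That is already a proper 3-coloring.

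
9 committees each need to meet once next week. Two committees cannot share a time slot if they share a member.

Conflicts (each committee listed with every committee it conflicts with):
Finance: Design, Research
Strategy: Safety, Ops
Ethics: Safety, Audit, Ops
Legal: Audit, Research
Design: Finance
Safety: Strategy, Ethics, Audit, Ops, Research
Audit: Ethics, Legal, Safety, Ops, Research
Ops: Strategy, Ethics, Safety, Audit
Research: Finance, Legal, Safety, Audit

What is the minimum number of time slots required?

Ethics, Safety, Audit, Ops are mutually in conflict, so at least 4 time slots are needed.
4 time slots suffice: time slot 1 → {Finance, Strategy, Audit}; time slot 2 → {Legal, Design, Safety}; time slot 3 → {Ops, Research}; time slot 4 → {Ethics}. No two conflicting committees share a time slot.

4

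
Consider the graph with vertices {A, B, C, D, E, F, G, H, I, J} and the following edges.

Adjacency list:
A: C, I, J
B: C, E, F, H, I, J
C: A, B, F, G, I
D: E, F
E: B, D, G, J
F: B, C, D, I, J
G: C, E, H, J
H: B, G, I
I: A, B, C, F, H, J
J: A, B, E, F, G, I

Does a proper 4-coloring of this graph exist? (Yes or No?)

The chromatic number is 4. B, C, F, I form a clique, so at least 4 colors are needed.
4 colors suffice: color red → {A, B, D, G}; color blue → {C, H, J}; color green → {E, I}; color yellow → {F}.
That is already a proper 4-coloring.

Yes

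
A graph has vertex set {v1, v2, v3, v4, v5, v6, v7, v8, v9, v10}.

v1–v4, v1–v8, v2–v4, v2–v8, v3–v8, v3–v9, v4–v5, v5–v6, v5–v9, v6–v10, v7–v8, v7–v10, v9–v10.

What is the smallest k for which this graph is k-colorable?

The cycle v8-v7-v10-v9-v3-v8 has odd length 5, so it cannot be 2-colored; at least 3 colors are needed.
3 colors suffice: v1=2, v2=2, v3=2, v4=1, v5=2, v6=3, v7=2, v8=1, v9=3, v10=1. Each edge has distinct colors on its endpoints.

3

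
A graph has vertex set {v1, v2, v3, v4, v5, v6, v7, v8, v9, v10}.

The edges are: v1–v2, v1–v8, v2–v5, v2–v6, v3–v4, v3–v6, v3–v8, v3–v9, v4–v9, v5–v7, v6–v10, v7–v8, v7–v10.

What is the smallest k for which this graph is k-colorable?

v3, v4, v9 are pairwise adjacent, so at least 3 colors are needed.
3 colors suffice: v1=3, v2=1, v3=1, v4=2, v5=2, v6=2, v7=1, v8=2, v9=3, v10=3. Every edge joins two different colors.

3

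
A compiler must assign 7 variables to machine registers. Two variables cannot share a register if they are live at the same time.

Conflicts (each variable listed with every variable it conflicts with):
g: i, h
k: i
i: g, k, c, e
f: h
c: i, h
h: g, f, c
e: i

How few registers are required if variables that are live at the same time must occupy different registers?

2

g and h conflict, so at least 2 registers are needed.
2 registers suffice: register 1 → {i, h}; register 2 → {g, k, f, c, e}. Every pair that conflicts lands in different registers.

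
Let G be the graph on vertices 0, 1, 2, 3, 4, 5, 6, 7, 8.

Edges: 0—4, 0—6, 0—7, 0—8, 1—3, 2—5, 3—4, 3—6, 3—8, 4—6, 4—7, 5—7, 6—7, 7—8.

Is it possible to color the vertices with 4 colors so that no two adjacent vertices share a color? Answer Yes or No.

Yes

The chromatic number is 4. 0, 4, 6, 7 are pairwise adjacent (a clique of size 4), so at least 4 colors are needed.
4 colors suffice: 0=d, 1=b, 2=a, 3=a, 4=b, 5=b, 6=c, 7=a, 8=b.
That is already a proper 4-coloring.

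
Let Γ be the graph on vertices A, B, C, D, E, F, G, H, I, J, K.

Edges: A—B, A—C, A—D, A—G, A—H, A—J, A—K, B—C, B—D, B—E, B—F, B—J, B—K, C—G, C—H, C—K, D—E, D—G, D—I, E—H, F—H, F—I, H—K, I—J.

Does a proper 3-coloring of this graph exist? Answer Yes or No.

A, C, H, K are mutually adjacent (a clique of size 4), so at least 4 colors are needed.
So 3 colors are not enough.

No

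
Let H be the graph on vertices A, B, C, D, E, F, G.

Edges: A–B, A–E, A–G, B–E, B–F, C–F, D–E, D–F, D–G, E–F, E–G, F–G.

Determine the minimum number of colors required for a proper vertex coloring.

D, E, F, G are mutually adjacent (a clique of size 4), so at least 4 colors are needed.
4 colors suffice: A=2, B=3, C=1, D=4, E=1, F=2, G=3. No two adjacent vertices share a color.

4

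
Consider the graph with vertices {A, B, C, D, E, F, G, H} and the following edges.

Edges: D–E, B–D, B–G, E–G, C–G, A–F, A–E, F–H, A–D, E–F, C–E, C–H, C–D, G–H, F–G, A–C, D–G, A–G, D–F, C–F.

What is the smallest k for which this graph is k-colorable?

6

A, C, D, E, F, G are mutually adjacent (a clique of size 6), so at least 6 colors are needed.
6 colors suffice: A=6, B=2, C=2, D=3, E=5, F=4, G=1, H=3. No two adjacent vertices share a color.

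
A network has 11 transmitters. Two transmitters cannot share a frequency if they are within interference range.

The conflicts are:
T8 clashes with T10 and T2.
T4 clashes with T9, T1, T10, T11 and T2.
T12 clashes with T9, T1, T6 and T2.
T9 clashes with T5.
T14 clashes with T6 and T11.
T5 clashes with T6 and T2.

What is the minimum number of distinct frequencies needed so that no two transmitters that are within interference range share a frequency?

2

T4 and T10 conflict, so at least 2 frequencies are needed.
2 frequencies suffice: frequency 1 → {T8, T4, T12, T14, T5}; frequency 2 → {T9, T1, T6, T10, T11, T2}. Every pair that conflicts lands in different frequencies.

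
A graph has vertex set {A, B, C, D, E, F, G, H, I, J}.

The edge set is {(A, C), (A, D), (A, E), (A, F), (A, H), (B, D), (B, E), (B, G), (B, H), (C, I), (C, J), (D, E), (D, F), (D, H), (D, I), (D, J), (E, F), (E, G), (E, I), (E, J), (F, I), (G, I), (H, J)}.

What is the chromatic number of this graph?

4

A, D, E, F are pairwise adjacent (a clique of size 4), so at least 4 colors are needed.
4 colors suffice: color 1 → {C, E, H}; color 2 → {D, G}; color 3 → {A, B, I, J}; color 4 → {F}. Every edge joins two different colors.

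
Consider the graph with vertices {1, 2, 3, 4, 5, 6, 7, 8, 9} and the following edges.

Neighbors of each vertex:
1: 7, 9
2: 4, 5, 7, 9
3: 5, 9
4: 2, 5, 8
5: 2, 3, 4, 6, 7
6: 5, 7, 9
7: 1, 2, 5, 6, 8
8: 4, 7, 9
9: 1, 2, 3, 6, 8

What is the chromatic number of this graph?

3

2, 5, 7 are pairwise adjacent, so at least 3 colors are needed.
3 colors suffice: color a → {4, 7, 9}; color b → {1, 5, 8}; color c → {2, 3, 6}. Every edge joins two different colors.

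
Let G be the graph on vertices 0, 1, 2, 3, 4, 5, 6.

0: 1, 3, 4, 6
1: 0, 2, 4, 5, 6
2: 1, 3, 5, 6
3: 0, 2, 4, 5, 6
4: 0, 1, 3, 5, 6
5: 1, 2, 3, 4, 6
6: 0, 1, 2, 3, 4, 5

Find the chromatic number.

4

3, 4, 5, 6 are pairwise adjacent (a clique of size 4), so at least 4 colors are needed.
4 colors suffice: 0=green, 1=blue, 2=yellow, 3=blue, 4=yellow, 5=green, 6=red. No two adjacent vertices share a color.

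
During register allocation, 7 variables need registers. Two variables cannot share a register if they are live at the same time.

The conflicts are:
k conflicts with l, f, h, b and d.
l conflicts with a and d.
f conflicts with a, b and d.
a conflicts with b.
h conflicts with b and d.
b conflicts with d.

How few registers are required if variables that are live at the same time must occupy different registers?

k, h, b, d are mutually in conflict, so at least 4 registers are needed.
4 registers suffice: register 1 → {l, b}; register 2 → {k, a}; register 3 → {d}; register 4 → {f, h}. Every pair that conflicts lands in different registers.

4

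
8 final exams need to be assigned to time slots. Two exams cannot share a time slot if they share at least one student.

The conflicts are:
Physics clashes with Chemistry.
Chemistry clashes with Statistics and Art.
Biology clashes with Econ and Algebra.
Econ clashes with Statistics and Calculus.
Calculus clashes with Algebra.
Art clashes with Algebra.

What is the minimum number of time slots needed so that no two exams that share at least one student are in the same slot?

Biology and Algebra conflict, so at least 2 time slots are needed.
2 time slots suffice: Physics=2, Chemistry=1, Biology=2, Econ=1, Statistics=2, Calculus=2, Art=2, Algebra=1. Each listed conflict is separated.

2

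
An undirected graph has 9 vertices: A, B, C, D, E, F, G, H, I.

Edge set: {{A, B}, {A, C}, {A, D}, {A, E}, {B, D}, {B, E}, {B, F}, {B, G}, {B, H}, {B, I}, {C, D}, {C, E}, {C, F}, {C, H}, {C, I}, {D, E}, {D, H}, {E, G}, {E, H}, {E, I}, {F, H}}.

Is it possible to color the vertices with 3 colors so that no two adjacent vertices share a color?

No

A, B, D, E are pairwise adjacent (a clique of size 4), so at least 4 colors are needed.
So 3 colors are not enough.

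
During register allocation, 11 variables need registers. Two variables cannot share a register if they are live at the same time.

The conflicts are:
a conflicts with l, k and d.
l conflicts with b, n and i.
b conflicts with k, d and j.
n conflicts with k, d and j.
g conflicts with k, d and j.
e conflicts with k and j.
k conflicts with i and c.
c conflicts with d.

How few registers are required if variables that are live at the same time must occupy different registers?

g and j conflict, so at least 2 registers are needed.
2 registers suffice: a=2, l=1, b=2, n=2, g=2, e=2, k=1, i=2, c=2, d=1, j=1. Each listed conflict is separated.

2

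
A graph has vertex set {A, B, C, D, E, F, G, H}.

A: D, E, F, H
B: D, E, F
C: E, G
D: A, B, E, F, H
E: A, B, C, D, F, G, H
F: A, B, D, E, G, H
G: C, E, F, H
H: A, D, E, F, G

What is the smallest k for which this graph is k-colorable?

5

A, D, E, F, H are pairwise adjacent (a clique of size 5), so at least 5 colors are needed.
One proper 5-coloring: A=purple, B=green, C=blue, D=yellow, E=red, F=blue, G=yellow, H=green. Every edge joins two different colors.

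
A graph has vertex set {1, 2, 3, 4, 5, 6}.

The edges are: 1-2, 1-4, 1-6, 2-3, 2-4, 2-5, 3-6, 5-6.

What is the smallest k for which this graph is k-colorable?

1, 2, 4 are mutually adjacent, so at least 3 colors are needed.
A valid assignment using 3 colors: 1=blue, 2=red, 3=blue, 4=green, 5=blue, 6=red. Every edge joins two different colors.

3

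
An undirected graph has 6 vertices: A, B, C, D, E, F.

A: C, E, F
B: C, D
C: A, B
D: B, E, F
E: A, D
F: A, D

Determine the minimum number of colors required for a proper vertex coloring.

The cycle C-A-F-D-B-C has odd length 5, so it cannot be 2-colored; at least 3 colors are needed.
3 colors suffice: color 1 → {A, D}; color 2 → {B, E, F}; color 3 → {C}. Each edge has distinct colors on its endpoints.

3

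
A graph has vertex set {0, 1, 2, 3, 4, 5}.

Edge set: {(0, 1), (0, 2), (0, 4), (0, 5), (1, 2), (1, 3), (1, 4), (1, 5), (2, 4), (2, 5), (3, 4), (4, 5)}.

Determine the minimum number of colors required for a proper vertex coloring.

5

0, 1, 2, 4, 5 are mutually adjacent (a clique of size 5), so at least 5 colors are needed.
5 colors suffice: 0=green, 1=blue, 2=yellow, 3=green, 4=red, 5=purple. Every edge joins two different colors.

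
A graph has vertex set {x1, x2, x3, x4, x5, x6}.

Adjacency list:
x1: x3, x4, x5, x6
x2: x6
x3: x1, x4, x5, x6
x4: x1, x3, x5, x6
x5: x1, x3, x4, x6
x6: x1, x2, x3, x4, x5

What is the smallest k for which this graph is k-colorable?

x1, x3, x4, x5, x6 are mutually adjacent (a clique of size 5), so at least 5 colors are needed.
One proper 5-coloring: x1=5, x2=2, x3=3, x4=4, x5=2, x6=1. No two adjacent vertices share a color.

5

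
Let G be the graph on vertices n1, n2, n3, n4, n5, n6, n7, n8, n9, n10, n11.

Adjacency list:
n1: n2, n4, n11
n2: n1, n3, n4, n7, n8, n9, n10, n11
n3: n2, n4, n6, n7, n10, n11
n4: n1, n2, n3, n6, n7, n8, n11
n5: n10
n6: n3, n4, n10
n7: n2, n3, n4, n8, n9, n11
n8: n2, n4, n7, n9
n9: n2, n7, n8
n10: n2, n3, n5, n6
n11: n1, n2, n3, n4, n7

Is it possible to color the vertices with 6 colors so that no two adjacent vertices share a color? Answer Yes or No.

Yes

The chromatic number is 5. n2, n3, n4, n7, n11 are pairwise adjacent (a clique of size 5), so at least 5 colors are needed.
5 colors suffice: color 1 → {n2, n5, n6}; color 2 → {n4, n9, n10}; color 3 → {n1, n3, n8}; color 4 → {n7}; color 5 → {n11}.
Since 6 ≥ 5, a proper 6-coloring certainly exists.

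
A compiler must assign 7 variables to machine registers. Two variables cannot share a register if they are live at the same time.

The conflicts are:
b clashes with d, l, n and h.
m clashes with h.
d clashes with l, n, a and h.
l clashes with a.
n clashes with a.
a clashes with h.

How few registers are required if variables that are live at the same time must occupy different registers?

3

d, n, a are mutually in conflict, so at least 3 registers are needed.
3 registers suffice: register 1 → {m, d}; register 2 → {b, a}; register 3 → {l, n, h}. No two conflicting variables share a register.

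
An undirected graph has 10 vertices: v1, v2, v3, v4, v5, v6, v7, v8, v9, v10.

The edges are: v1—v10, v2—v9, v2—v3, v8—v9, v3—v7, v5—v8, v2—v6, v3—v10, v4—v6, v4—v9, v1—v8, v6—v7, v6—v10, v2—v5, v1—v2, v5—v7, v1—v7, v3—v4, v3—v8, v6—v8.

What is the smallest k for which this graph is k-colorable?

2

v6 and v10 are adjacent, so at least 2 colors are needed.
2 colors suffice: v1=R, v2=B, v3=R, v4=B, v5=R, v6=R, v7=B, v8=B, v9=R, v10=B. No two adjacent vertices share a color.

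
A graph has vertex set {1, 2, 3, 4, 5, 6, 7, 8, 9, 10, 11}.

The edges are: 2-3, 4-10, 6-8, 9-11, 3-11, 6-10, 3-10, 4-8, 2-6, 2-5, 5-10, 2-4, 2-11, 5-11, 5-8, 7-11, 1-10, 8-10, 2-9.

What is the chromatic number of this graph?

3

6, 8, 10 are pairwise adjacent, so at least 3 colors are needed.
3 colors suffice: 1=b, 2=a, 3=c, 4=c, 5=c, 6=c, 7=a, 8=b, 9=c, 10=a, 11=b. Each edge has distinct colors on its endpoints.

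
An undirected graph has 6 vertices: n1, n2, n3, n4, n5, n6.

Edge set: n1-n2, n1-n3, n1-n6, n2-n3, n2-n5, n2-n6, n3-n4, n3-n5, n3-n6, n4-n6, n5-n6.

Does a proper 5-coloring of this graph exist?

The chromatic number is 4. n2, n3, n5, n6 form a clique, so at least 4 colors are needed.
4 colors suffice: n1=4, n2=3, n3=1, n4=3, n5=4, n6=2.
Since 5 ≥ 4, a proper 5-coloring certainly exists.

Yes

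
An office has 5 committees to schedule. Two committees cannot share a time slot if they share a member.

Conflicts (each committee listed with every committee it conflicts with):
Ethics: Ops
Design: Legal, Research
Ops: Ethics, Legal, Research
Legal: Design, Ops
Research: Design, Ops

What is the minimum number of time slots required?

Ethics and Ops conflict, so at least 2 time slots are needed.
2 time slots suffice: time slot 1 → {Design, Ops}; time slot 2 → {Ethics, Legal, Research}. No two conflicting committees share a time slot.

2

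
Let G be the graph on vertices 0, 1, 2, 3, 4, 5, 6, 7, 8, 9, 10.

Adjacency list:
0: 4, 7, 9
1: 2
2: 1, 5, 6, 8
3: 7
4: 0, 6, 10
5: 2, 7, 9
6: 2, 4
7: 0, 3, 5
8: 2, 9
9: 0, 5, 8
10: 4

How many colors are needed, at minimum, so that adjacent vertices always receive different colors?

2

2 and 8 are adjacent, so at least 2 colors are needed.
2 colors suffice: color a → {2, 4, 7, 9}; color b → {0, 1, 3, 5, 6, 8, 10}. Each edge has distinct colors on its endpoints.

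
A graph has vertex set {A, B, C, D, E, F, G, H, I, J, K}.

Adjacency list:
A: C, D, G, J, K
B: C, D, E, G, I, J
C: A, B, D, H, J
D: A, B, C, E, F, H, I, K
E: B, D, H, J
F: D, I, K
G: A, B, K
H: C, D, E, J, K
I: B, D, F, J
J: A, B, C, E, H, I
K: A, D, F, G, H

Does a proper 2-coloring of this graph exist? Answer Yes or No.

B, I, J are pairwise adjacent, so at least 3 colors are needed.
So 2 colors are not enough.

No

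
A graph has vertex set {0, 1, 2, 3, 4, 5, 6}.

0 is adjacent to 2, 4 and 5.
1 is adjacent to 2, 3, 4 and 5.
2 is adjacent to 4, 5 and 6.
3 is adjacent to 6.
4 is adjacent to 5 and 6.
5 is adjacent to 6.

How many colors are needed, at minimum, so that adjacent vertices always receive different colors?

4

0, 2, 4, 5 form a clique, so at least 4 colors are needed.
One proper 4-coloring: 0=d, 1=d, 2=c, 3=a, 4=b, 5=a, 6=d. No two adjacent vertices share a color.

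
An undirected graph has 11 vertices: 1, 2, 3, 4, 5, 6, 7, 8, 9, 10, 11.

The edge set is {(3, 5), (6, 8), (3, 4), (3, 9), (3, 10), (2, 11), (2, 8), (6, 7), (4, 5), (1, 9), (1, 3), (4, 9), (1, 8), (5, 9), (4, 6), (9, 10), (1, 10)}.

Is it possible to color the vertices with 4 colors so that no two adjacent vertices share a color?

The chromatic number is 4. 1, 3, 9, 10 are mutually adjacent (a clique of size 4), so at least 4 colors are needed.
A valid assignment using 4 colors: 1=c, 2=a, 3=b, 4=c, 5=d, 6=a, 7=b, 8=b, 9=a, 10=d, 11=b.
That is already a proper 4-coloring.

Yes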